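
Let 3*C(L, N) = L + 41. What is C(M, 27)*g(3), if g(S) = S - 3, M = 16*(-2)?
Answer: 0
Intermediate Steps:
M = -32
g(S) = -3 + S
C(L, N) = 41/3 + L/3 (C(L, N) = (L + 41)/3 = (41 + L)/3 = 41/3 + L/3)
C(M, 27)*g(3) = (41/3 + (1/3)*(-32))*(-3 + 3) = (41/3 - 32/3)*0 = 3*0 = 0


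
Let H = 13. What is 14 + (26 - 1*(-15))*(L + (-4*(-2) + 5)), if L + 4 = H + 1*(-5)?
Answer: 711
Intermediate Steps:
L = 4 (L = -4 + (13 + 1*(-5)) = -4 + (13 - 5) = -4 + 8 = 4)
14 + (26 - 1*(-15))*(L + (-4*(-2) + 5)) = 14 + (26 - 1*(-15))*(4 + (-4*(-2) + 5)) = 14 + (26 + 15)*(4 + (8 + 5)) = 14 + 41*(4 + 13) = 14 + 41*17 = 14 + 697 = 711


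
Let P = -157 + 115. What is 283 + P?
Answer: 241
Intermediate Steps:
P = -42
283 + P = 283 - 42 = 241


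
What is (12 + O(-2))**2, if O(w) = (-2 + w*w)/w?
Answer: 121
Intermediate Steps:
O(w) = (-2 + w**2)/w
(12 + O(-2))**2 = (12 + (-2 - 2/(-2)))**2 = (12 + (-2 - 2*(-1/2)))**2 = (12 + (-2 + 1))**2 = (12 - 1)**2 = 11**2 = 121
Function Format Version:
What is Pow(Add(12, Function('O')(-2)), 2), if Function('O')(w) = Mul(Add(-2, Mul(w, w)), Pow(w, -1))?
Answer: 121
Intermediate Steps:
Function('O')(w) = Mul(Pow(w, -1), Add(-2, Pow(w, 2))) (Function('O')(w) = Mul(Add(-2, Pow(w, 2)), Pow(w, -1)) = Mul(Pow(w, -1), Add(-2, Pow(w, 2))))
Pow(Add(12, Function('O')(-2)), 2) = Pow(Add(12, Add(-2, Mul(-2, Pow(-2, -1)))), 2) = Pow(Add(12, Add(-2, Mul(-2, Rational(-1, 2)))), 2) = Pow(Add(12, Add(-2, 1)), 2) = Pow(Add(12, -1), 2) = Pow(11, 2) = 121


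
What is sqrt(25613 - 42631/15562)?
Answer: 125*sqrt(396939934)/15562 ≈ 160.03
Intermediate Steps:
sqrt(25613 - 42631/15562) = sqrt(398546875/15562) = 125*sqrt(396939934)/15562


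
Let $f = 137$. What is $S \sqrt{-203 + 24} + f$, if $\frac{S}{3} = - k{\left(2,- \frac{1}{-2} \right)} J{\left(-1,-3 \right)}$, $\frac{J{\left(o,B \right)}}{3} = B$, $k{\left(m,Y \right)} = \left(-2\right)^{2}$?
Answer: $137 + 108 i \sqrt{179} \approx 137.0 + 1444.9 i$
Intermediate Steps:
$k{\left(m,Y \right)} = 4$
$J{\left(o,B \right)} = 3 B$
$S = 108$ ($S = 3 \left(-1\right) 4 \cdot 3 \left(-3\right) = 3 \left(\left(-4\right) \left(-9\right)\right) = 3 \cdot 36 = 108$)
$S \sqrt{-203 + 24} + f = 108 \sqrt{-203 + 24} + 137 = 108 \sqrt{-179} + 137 = 108 i \sqrt{179} + 137 = 137 + 108 i \sqrt{179}$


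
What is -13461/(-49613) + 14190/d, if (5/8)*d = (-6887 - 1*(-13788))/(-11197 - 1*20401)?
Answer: -27806388755103/684758626 ≈ -40608.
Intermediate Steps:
d = -27604/78995 (d = 8*((-6887 - 1*(-13788))/(-11197 - 1*20401))/5 = 8*((-6887 + 13788)/(-11197 - 20401))/5 = 8*(6901/(-31598))/5 = 8*(6901*(-1/31598))/5 = (8/5)*(-6901/31598) = -27604/78995 ≈ -0.34944)
-13461/(-49613) + 14190/d = -13461/(-49613) + 14190/(-27604/78995) = -13461*(-1/49613) + 14190*(-78995/27604) = 13461/49613 - 560469525/13802 = -27806388755103/684758626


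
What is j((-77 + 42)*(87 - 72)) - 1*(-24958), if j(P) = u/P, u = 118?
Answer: 13102832/525 ≈ 24958.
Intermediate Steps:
j(P) = 118/P
j((-77 + 42)*(87 - 72)) - 1*(-24958) = 118/(((-77 + 42)*(87 - 72))) - 1*(-24958) = 118/((-35*15)) + 24958 = 118/(-525) + 24958 = 118*(-1/525) + 24958 = -118/525 + 24958 = 13102832/525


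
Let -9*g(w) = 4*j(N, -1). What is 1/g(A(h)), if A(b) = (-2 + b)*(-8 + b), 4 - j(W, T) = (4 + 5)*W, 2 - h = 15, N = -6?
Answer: -9/232 ≈ -0.038793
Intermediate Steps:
h = -13 (h = 2 - 1*15 = 2 - 15 = -13)
j(W, T) = 4 - 9*W (j(W, T) = 4 - (4 + 5)*W = 4 - 9*W)
A(b) = (-8 + b)*(-2 + b)
g(w) = -232/9 (g(w) = -4*(4 - 9*(-6))/9 = -4*(4 + 54)/9 = -4*58/9 = -⅑*232 = -232/9)
1/g(A(h)) = 1/(-232/9) = -9/232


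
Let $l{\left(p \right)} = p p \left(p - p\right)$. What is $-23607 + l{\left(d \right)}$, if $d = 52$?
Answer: $-23607$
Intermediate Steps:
$l{\left(p \right)} = 0$ ($l{\left(p \right)} = p^{2} \cdot 0 = 0$)
$-23607 + l{\left(d \right)} = -23607 + 0 = -23607$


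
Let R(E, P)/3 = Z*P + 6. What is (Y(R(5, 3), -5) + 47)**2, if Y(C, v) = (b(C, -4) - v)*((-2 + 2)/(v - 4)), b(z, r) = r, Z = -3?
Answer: 2209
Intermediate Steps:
R(E, P) = 18 - 9*P (R(E, P) = 3*(-3*P + 6) = 3*(6 - 3*P) = 18 - 9*P)
Y(C, v) = 0 (Y(C, v) = (-4 - v)*((-2 + 2)/(v - 4)) = (-4 - v)*(0/(-4 + v)) = (-4 - v)*0 = 0)
(Y(R(5, 3), -5) + 47)**2 = (0 + 47)**2 = 47**2 = 2209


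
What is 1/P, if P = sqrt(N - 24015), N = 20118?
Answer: -I*sqrt(433)/1299 ≈ -0.016019*I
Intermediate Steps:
P = 3*I*sqrt(433) (P = sqrt(20118 - 24015) = sqrt(-3897) = 3*I*sqrt(433) ≈ 62.426*I)
1/P = 1/(3*I*sqrt(433)) = -I*sqrt(433)/1299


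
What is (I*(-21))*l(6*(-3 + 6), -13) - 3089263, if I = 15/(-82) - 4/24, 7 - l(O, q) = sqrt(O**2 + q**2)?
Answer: -126657676/41 - 301*sqrt(493)/41 ≈ -3.0894e+6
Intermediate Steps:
l(O, q) = 7 - sqrt(O**2 + q**2)
I = -43/123 (I = 15*(-1/82) - 4*1/24 = -15/82 - 1/6 = -43/123 ≈ -0.34959)
(I*(-21))*l(6*(-3 + 6), -13) - 3089263 = (-43/123*(-21))*(7 - sqrt((6*(-3 + 6))**2 + (-13)**2)) - 3089263 = 301*(7 - sqrt((6*3)**2 + 169))/41 - 3089263 = 301*(7 - sqrt(18**2 + 169))/41 - 3089263 = 301*(7 - sqrt(324 + 169))/41 - 3089263 = 301*(7 - sqrt(493))/41 - 3089263 = (2107/41 - 301*sqrt(493)/41) - 3089263 = -126657676/41 - 301*sqrt(493)/41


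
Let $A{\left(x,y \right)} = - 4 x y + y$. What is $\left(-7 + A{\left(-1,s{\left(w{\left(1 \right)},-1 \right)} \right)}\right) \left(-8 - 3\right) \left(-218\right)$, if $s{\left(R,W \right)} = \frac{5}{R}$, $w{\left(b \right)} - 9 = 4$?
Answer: $- \frac{158268}{13} \approx -12174.0$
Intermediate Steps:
$w{\left(b \right)} = 13$ ($w{\left(b \right)} = 9 + 4 = 13$)
$A{\left(x,y \right)} = y - 4 x y$ ($A{\left(x,y \right)} = - 4 x y + y = y - 4 x y$)
$\left(-7 + A{\left(-1,s{\left(w{\left(1 \right)},-1 \right)} \right)}\right) \left(-8 - 3\right) \left(-218\right) = \left(-7 + \frac{5}{13} \left(1 - -4\right)\right) \left(-8 - 3\right) \left(-218\right) = \left(-7 + 5 \cdot \frac{1}{13} \left(1 + 4\right)\right) \left(-11\right) \left(-218\right) = \left(-7 + \frac{5}{13} \cdot 5\right) \left(-11\right) \left(-218\right) = \left(-7 + \frac{25}{13}\right) \left(-11\right) \left(-218\right) = \left(- \frac{66}{13}\right) \left(-11\right) \left(-218\right) = \frac{726}{13} \left(-218\right) = - \frac{158268}{13}$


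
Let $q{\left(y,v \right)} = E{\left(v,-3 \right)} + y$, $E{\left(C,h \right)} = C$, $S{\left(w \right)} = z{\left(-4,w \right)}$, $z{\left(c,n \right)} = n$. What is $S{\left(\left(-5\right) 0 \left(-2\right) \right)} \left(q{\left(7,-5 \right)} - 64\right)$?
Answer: $0$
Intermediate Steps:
$S{\left(w \right)} = w$
$q{\left(y,v \right)} = v + y$
$S{\left(\left(-5\right) 0 \left(-2\right) \right)} \left(q{\left(7,-5 \right)} - 64\right) = \left(-5\right) 0 \left(-2\right) \left(\left(-5 + 7\right) - 64\right) = 0 \left(-2\right) \left(2 - 64\right) = 0 \left(-62\right) = 0$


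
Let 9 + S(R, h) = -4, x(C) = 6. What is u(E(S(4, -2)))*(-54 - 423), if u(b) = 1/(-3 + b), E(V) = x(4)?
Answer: -159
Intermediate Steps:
S(R, h) = -13 (S(R, h) = -9 - 4 = -13)
E(V) = 6
u(E(S(4, -2)))*(-54 - 423) = (-54 - 423)/(-3 + 6) = -477/3 = (1/3)*(-477) = -159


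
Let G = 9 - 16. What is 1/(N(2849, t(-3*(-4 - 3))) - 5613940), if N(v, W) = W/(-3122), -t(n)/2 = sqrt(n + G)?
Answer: -977114677910/5485463174906065399 - 223*sqrt(14)/10970926349812130798 ≈ -1.7813e-7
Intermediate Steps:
G = -7
t(n) = -2*sqrt(-7 + n) (t(n) = -2*sqrt(n - 7) = -2*sqrt(-7 + n))
N(v, W) = -W/3122 (N(v, W) = W*(-1/3122) = -W/3122)
1/(N(2849, t(-3*(-4 - 3))) - 5613940) = 1/(-(-1)*sqrt(-7 - 3*(-4 - 3))/1561 - 5613940) = 1/(-(-1)*sqrt(-7 - 3*(-7))/1561 - 5613940) = 1/(-(-1)*sqrt(-7 + 21)/1561 - 5613940) = 1/(-(-1)*sqrt(14)/1561 - 5613940) = 1/(sqrt(14)/1561 - 5613940) = 1/(-5613940 + sqrt(14)/1561)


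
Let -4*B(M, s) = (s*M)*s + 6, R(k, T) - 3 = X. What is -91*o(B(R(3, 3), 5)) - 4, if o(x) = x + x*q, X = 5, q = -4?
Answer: -28127/2 ≈ -14064.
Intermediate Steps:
R(k, T) = 8 (R(k, T) = 3 + 5 = 8)
B(M, s) = -3/2 - M*s²/4 (B(M, s) = -((s*M)*s + 6)/4 = -((M*s)*s + 6)/4 = -(M*s² + 6)/4 = -(6 + M*s²)/4 = -3/2 - M*s²/4)
o(x) = -3*x (o(x) = x + x*(-4) = x - 4*x = -3*x)
-91*o(B(R(3, 3), 5)) - 4 = -(-273)*(-3/2 - ¼*8*5²) - 4 = -(-273)*(-3/2 - ¼*8*25) - 4 = -(-273)*(-3/2 - 50) - 4 = -(-273)*(-103)/2 - 4 = -91*309/2 - 4 = -28119/2 - 4 = -28127/2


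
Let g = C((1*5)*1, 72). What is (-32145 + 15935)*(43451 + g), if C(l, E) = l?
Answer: -704421760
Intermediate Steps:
g = 5 (g = (1*5)*1 = 5*1 = 5)
(-32145 + 15935)*(43451 + g) = (-32145 + 15935)*(43451 + 5) = -16210*43456 = -704421760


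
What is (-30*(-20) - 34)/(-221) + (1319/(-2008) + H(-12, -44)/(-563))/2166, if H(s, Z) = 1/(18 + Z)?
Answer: -1386112258693/541156437744 ≈ -2.5614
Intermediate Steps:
(-30*(-20) - 34)/(-221) + (1319/(-2008) + H(-12, -44)/(-563))/2166 = (-30*(-20) - 34)/(-221) + (1319/(-2008) + 1/((18 - 44)*(-563)))/2166 = (600 - 34)*(-1/221) + (1319*(-1/2008) - 1/563/(-26))*(1/2166) = 566*(-1/221) + (-1319/2008 - 1/26*(-1/563))*(1/2166) = -566/221 + (-1319/2008 + 1/14638)*(1/2166) = -566/221 - 9652757/14696552*1/2166 = -566/221 - 9652757/31832731632 = -1386112258693/541156437744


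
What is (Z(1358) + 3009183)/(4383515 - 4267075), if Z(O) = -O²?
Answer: 1165019/116440 ≈ 10.005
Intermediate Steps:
(Z(1358) + 3009183)/(4383515 - 4267075) = (-1*1358² + 3009183)/(4383515 - 4267075) = (-1*1844164 + 3009183)/116440 = (-1844164 + 3009183)*(1/116440) = 1165019*(1/116440) = 1165019/116440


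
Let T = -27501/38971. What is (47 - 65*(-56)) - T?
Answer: 143713578/38971 ≈ 3687.7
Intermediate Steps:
T = -27501/38971 (T = -27501*1/38971 = -27501/38971 ≈ -0.70568)
(47 - 65*(-56)) - T = (47 - 65*(-56)) - 1*(-27501/38971) = (47 + 3640) + 27501/38971 = 3687 + 27501/38971 = 143713578/38971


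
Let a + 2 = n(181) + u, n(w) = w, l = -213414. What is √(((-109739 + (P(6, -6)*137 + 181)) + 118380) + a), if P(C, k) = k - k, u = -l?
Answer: √222415 ≈ 471.61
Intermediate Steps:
u = 213414 (u = -1*(-213414) = 213414)
P(C, k) = 0
a = 213593 (a = -2 + (181 + 213414) = -2 + 213595 = 213593)
√(((-109739 + (P(6, -6)*137 + 181)) + 118380) + a) = √(((-109739 + (0*137 + 181)) + 118380) + 213593) = √(((-109739 + (0 + 181)) + 118380) + 213593) = √(((-109739 + 181) + 118380) + 213593) = √((-109558 + 118380) + 213593) = √(8822 + 213593) = √222415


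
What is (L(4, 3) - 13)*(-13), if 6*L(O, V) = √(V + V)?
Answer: 169 - 13*√6/6 ≈ 163.69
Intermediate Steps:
L(O, V) = √2*√V/6 (L(O, V) = √(V + V)/6 = √(2*V)/6 = (√2*√V)/6 = √2*√V/6)
(L(4, 3) - 13)*(-13) = (√2*√3/6 - 13)*(-13) = (√6/6 - 13)*(-13) = (-13 + √6/6)*(-13) = 169 - 13*√6/6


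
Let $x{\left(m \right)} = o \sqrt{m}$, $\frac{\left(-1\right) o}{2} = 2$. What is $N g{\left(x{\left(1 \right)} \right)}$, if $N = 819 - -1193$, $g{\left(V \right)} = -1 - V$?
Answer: $6036$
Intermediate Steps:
$o = -4$ ($o = \left(-2\right) 2 = -4$)
$x{\left(m \right)} = - 4 \sqrt{m}$
$N = 2012$ ($N = 819 + 1193 = 2012$)
$N g{\left(x{\left(1 \right)} \right)} = 2012 \left(-1 - - 4 \sqrt{1}\right) = 2012 \left(-1 - \left(-4\right) 1\right) = 2012 \left(-1 - -4\right) = 2012 \left(-1 + 4\right) = 2012 \cdot 3 = 6036$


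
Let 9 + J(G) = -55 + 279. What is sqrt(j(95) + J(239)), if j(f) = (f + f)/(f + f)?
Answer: 6*sqrt(6) ≈ 14.697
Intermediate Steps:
J(G) = 215 (J(G) = -9 + (-55 + 279) = -9 + 224 = 215)
j(f) = 1 (j(f) = (2*f)/((2*f)) = (2*f)*(1/(2*f)) = 1)
sqrt(j(95) + J(239)) = sqrt(1 + 215) = sqrt(216) = 6*sqrt(6)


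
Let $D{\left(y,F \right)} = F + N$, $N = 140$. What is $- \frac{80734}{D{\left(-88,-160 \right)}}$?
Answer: $\frac{40367}{10} \approx 4036.7$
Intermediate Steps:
$D{\left(y,F \right)} = 140 + F$ ($D{\left(y,F \right)} = F + 140 = 140 + F$)
$- \frac{80734}{D{\left(-88,-160 \right)}} = - \frac{80734}{140 - 160} = - \frac{80734}{-20} = \left(-80734\right) \left(- \frac{1}{20}\right) = \frac{40367}{10}$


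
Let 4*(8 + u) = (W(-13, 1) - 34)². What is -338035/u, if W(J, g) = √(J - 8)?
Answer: -1491410420/1313713 - 91945520*I*√21/1313713 ≈ -1135.3 - 320.73*I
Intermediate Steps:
W(J, g) = √(-8 + J)
u = -8 + (-34 + I*√21)²/4 (u = -8 + (√(-8 - 13) - 34)²/4 = -8 + (√(-21) - 34)²/4 = -8 + (I*√21 - 34)²/4 = -8 + (-34 + I*√21)²/4 ≈ 275.75 - 77.904*I)
-338035/u = -338035/(1103/4 - 17*I*√21)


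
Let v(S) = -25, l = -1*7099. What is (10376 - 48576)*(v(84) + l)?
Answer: 272136800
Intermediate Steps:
l = -7099
(10376 - 48576)*(v(84) + l) = (10376 - 48576)*(-25 - 7099) = -38200*(-7124) = 272136800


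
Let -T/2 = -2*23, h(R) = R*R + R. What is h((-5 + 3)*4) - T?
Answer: -36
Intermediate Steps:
h(R) = R + R² (h(R) = R² + R = R + R²)
T = 92 (T = -(-4)*23 = -2*(-46) = 92)
h((-5 + 3)*4) - T = ((-5 + 3)*4)*(1 + (-5 + 3)*4) - 1*92 = (-2*4)*(1 - 2*4) - 92 = -8*(1 - 8) - 92 = -8*(-7) - 92 = 56 - 92 = -36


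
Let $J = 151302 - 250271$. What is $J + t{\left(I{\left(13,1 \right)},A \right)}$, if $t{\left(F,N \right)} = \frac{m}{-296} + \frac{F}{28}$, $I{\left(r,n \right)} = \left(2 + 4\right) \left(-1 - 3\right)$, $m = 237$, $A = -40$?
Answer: $- \frac{205067203}{2072} \approx -98971.0$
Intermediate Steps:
$I{\left(r,n \right)} = -24$ ($I{\left(r,n \right)} = 6 \left(-4\right) = -24$)
$t{\left(F,N \right)} = - \frac{237}{296} + \frac{F}{28}$ ($t{\left(F,N \right)} = \frac{237}{-296} + \frac{F}{28} = 237 \left(- \frac{1}{296}\right) + F \frac{1}{28} = - \frac{237}{296} + \frac{F}{28}$)
$J = -98969$ ($J = 151302 - 250271 = -98969$)
$J + t{\left(I{\left(13,1 \right)},A \right)} = -98969 + \left(- \frac{237}{296} + \frac{1}{28} \left(-24\right)\right) = -98969 - \frac{3435}{2072} = - \frac{205067203}{2072}$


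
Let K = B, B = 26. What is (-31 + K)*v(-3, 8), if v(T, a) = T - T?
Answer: 0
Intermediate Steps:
v(T, a) = 0
K = 26
(-31 + K)*v(-3, 8) = (-31 + 26)*0 = -5*0 = 0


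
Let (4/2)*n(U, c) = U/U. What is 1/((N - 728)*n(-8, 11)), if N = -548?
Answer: -1/638 ≈ -0.0015674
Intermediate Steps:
n(U, c) = 1/2 (n(U, c) = (U/U)/2 = (1/2)*1 = 1/2)
1/((N - 728)*n(-8, 11)) = 1/((-548 - 728)*(1/2)) = 2/(-1276) = -1/1276*2 = -1/638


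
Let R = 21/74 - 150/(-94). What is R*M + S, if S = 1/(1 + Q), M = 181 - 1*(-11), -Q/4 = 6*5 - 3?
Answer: 67146325/186073 ≈ 360.86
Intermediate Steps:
Q = -108 (Q = -4*(6*5 - 3) = -4*(30 - 3) = -4*27 = -108)
M = 192 (M = 181 + 11 = 192)
R = 6537/3478 (R = 21*(1/74) - 150*(-1/94) = 21/74 + 75/47 = 6537/3478 ≈ 1.8795)
S = -1/107 (S = 1/(1 - 108) = 1/(-107) = -1/107 ≈ -0.0093458)
R*M + S = (6537/3478)*192 - 1/107 = 627552/1739 - 1/107 = 67146325/186073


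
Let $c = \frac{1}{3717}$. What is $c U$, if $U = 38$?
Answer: $\frac{38}{3717} \approx 0.010223$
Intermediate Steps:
$c = \frac{1}{3717} \approx 0.00026903$
$c U = \frac{1}{3717} \cdot 38 = \frac{38}{3717}$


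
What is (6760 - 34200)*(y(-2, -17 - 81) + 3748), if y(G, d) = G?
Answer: -102790240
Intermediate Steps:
(6760 - 34200)*(y(-2, -17 - 81) + 3748) = (6760 - 34200)*(-2 + 3748) = -27440*3746 = -102790240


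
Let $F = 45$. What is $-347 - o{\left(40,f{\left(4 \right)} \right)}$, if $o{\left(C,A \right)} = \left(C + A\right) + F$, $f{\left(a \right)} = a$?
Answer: $-436$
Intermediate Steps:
$o{\left(C,A \right)} = 45 + A + C$ ($o{\left(C,A \right)} = \left(C + A\right) + 45 = \left(A + C\right) + 45 = 45 + A + C$)
$-347 - o{\left(40,f{\left(4 \right)} \right)} = -347 - \left(45 + 4 + 40\right) = -347 - 89 = -436$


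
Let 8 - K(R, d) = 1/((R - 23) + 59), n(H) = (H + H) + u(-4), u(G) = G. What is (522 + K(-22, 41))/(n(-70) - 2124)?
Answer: -2473/10584 ≈ -0.23365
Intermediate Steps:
n(H) = -4 + 2*H (n(H) = (H + H) - 4 = 2*H - 4 = -4 + 2*H)
K(R, d) = 8 - 1/(36 + R) (K(R, d) = 8 - 1/((R - 23) + 59) = 8 - 1/((-23 + R) + 59) = 8 - 1/(36 + R))
(522 + K(-22, 41))/(n(-70) - 2124) = (522 + (287 + 8*(-22))/(36 - 22))/((-4 + 2*(-70)) - 2124) = (522 + (287 - 176)/14)/((-4 - 140) - 2124) = (522 + (1/14)*111)/(-144 - 2124) = (522 + 111/14)/(-2268) = (7419/14)*(-1/2268) = -2473/10584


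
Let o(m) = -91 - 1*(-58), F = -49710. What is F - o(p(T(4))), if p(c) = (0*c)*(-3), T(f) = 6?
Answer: -49677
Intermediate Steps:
p(c) = 0 (p(c) = 0*(-3) = 0)
o(m) = -33 (o(m) = -91 + 58 = -33)
F - o(p(T(4))) = -49710 - 1*(-33) = -49710 + 33 = -49677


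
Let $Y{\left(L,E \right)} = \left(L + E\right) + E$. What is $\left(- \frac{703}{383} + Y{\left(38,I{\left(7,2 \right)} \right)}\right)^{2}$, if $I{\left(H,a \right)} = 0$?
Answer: $\frac{191850201}{146689} \approx 1307.9$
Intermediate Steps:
$Y{\left(L,E \right)} = L + 2 E$ ($Y{\left(L,E \right)} = \left(E + L\right) + E = L + 2 E$)
$\left(- \frac{703}{383} + Y{\left(38,I{\left(7,2 \right)} \right)}\right)^{2} = \left(- \frac{703}{383} + \left(38 + 2 \cdot 0\right)\right)^{2} = \left(\left(-703\right) \frac{1}{383} + \left(38 + 0\right)\right)^{2} = \left(- \frac{703}{383} + 38\right)^{2} = \left(\frac{13851}{383}\right)^{2} = \frac{191850201}{146689}$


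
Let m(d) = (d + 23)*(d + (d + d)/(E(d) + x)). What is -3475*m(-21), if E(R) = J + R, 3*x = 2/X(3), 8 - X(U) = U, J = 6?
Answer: 28168350/223 ≈ 1.2632e+5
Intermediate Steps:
X(U) = 8 - U
x = 2/15 (x = (2/(8 - 1*3))/3 = (2/(8 - 3))/3 = (2/5)/3 = (2*(1/5))/3 = (1/3)*(2/5) = 2/15 ≈ 0.13333)
E(R) = 6 + R
m(d) = (23 + d)*(d + 2*d/(92/15 + d)) (m(d) = (d + 23)*(d + (d + d)/((6 + d) + 2/15)) = (23 + d)*(d + (2*d)/(92/15 + d)) = (23 + d)*(d + 2*d/(92/15 + d)))
-3475*m(-21) = -(-72975)*(2806 + 15*(-21)**2 + 467*(-21))/(92 + 15*(-21)) = -(-72975)*(2806 + 15*441 - 9807)/(92 - 315) = -(-72975)*(2806 + 6615 - 9807)/(-223) = -(-72975)*(-1)*(-386)/223 = -3475*(-8106/223) = 28168350/223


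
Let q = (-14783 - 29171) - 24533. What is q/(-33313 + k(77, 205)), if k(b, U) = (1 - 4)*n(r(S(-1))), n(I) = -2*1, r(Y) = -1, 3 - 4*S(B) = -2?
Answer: 68487/33307 ≈ 2.0562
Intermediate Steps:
S(B) = 5/4 (S(B) = ¾ - ¼*(-2) = ¾ + ½ = 5/4)
n(I) = -2
k(b, U) = 6 (k(b, U) = (1 - 4)*(-2) = -3*(-2) = 6)
q = -68487 (q = -43954 - 24533 = -68487)
q/(-33313 + k(77, 205)) = -68487/(-33313 + 6) = -68487/(-33307) = -68487*(-1/33307) = 68487/33307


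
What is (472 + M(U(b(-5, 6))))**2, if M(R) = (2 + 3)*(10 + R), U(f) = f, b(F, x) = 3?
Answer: 288369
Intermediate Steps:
M(R) = 50 + 5*R (M(R) = 5*(10 + R) = 50 + 5*R)
(472 + M(U(b(-5, 6))))**2 = (472 + (50 + 5*3))**2 = (472 + (50 + 15))**2 = (472 + 65)**2 = 537**2 = 288369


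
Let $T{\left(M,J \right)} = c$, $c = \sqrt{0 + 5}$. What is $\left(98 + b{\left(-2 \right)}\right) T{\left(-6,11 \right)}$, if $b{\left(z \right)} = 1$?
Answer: $99 \sqrt{5} \approx 221.37$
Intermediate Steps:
$c = \sqrt{5} \approx 2.2361$
$T{\left(M,J \right)} = \sqrt{5}$
$\left(98 + b{\left(-2 \right)}\right) T{\left(-6,11 \right)} = \left(98 + 1\right) \sqrt{5} = 99 \sqrt{5}$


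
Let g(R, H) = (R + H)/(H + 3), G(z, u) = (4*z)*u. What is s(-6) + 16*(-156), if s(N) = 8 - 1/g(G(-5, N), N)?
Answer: -94543/38 ≈ -2488.0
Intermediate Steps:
G(z, u) = 4*u*z
g(R, H) = (H + R)/(3 + H)
s(N) = 8 + (3 + N)/(19*N) (s(N) = 8 - 1/((N + 4*N*(-5))/(3 + N)) = 8 - 1/((N - 20*N)/(3 + N)) = 8 - 1/((-19*N)/(3 + N)) = 8 - 1/((-19*N/(3 + N))) = 8 - (-1)*(3 + N)/(19*N) = 8 + (3 + N)/(19*N))
s(-6) + 16*(-156) = (3/19)*(1 + 51*(-6))/(-6) + 16*(-156) = (3/19)*(-⅙)*(1 - 306) - 2496 = (3/19)*(-⅙)*(-305) - 2496 = 305/38 - 2496 = -94543/38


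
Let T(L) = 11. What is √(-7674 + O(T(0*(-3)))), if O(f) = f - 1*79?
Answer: 7*I*√158 ≈ 87.989*I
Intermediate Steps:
O(f) = -79 + f (O(f) = f - 79 = -79 + f)
√(-7674 + O(T(0*(-3)))) = √(-7674 + (-79 + 11)) = √(-7674 - 68) = √(-7742) = 7*I*√158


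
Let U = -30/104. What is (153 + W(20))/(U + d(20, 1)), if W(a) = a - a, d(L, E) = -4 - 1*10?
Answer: -7956/743 ≈ -10.708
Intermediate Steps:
d(L, E) = -14 (d(L, E) = -4 - 10 = -14)
U = -15/52 (U = -30*1/104 = -15/52 ≈ -0.28846)
W(a) = 0
(153 + W(20))/(U + d(20, 1)) = (153 + 0)/(-15/52 - 14) = 153/(-743/52) = 153*(-52/743) = -7956/743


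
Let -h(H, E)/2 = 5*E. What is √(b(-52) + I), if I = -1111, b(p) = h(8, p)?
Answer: I*√591 ≈ 24.31*I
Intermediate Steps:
h(H, E) = -10*E
b(p) = -10*p
√(b(-52) + I) = √(-10*(-52) - 1111) = √(520 - 1111) = √(-591) = I*√591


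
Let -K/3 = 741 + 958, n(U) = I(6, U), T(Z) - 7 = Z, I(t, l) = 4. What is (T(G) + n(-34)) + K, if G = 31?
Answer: -5055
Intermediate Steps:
T(Z) = 7 + Z
n(U) = 4
K = -5097 (K = -3*(741 + 958) = -3*1699 = -5097)
(T(G) + n(-34)) + K = ((7 + 31) + 4) - 5097 = (38 + 4) - 5097 = 42 - 5097 = -5055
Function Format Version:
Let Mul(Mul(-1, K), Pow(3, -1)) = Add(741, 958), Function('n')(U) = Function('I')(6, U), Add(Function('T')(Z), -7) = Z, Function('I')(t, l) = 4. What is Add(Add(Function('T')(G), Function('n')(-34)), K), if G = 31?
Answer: -5055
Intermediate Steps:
Function('T')(Z) = Add(7, Z)
Function('n')(U) = 4
K = -5097 (K = Mul(-3, Add(741, 958)) = Mul(-3, 1699) = -5097)
Add(Add(Function('T')(G), Function('n')(-34)), K) = Add(Add(Add(7, 31), 4), -5097) = Add(Add(38, 4), -5097) = Add(42, -5097) = -5055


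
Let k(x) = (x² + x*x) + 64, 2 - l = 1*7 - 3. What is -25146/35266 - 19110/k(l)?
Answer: -5119271/19236 ≈ -266.13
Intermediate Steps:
l = -2 (l = 2 - (1*7 - 3) = 2 - (7 - 3) = 2 - 1*4 = 2 - 4 = -2)
k(x) = 64 + 2*x² (k(x) = (x² + x²) + 64 = 2*x² + 64 = 64 + 2*x²)
-25146/35266 - 19110/k(l) = -25146/35266 - 19110/(64 + 2*(-2)²) = -25146*1/35266 - 19110/(64 + 2*4) = -1143/1603 - 19110/(64 + 8) = -1143/1603 - 19110/72 = -1143/1603 - 19110*1/72 = -1143/1603 - 3185/12 = -5119271/19236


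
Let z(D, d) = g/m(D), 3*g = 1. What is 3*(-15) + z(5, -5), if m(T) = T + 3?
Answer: -1079/24 ≈ -44.958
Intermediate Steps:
m(T) = 3 + T
g = ⅓ (g = (⅓)*1 = ⅓ ≈ 0.33333)
z(D, d) = 1/(3*(3 + D))
3*(-15) + z(5, -5) = 3*(-15) + 1/(3*(3 + 5)) = -45 + (⅓)/8 = -45 + (⅓)*(⅛) = -45 + 1/24 = -1079/24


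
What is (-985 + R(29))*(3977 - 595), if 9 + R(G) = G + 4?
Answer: -3250102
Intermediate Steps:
R(G) = -5 + G (R(G) = -9 + (G + 4) = -9 + (4 + G) = -5 + G)
(-985 + R(29))*(3977 - 595) = (-985 + (-5 + 29))*(3977 - 595) = (-985 + 24)*3382 = -961*3382 = -3250102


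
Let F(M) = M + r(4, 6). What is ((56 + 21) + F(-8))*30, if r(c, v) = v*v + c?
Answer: 3270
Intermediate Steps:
r(c, v) = c + v**2 (r(c, v) = v**2 + c = c + v**2)
F(M) = 40 + M (F(M) = M + (4 + 6**2) = M + (4 + 36) = M + 40 = 40 + M)
((56 + 21) + F(-8))*30 = ((56 + 21) + (40 - 8))*30 = (77 + 32)*30 = 109*30 = 3270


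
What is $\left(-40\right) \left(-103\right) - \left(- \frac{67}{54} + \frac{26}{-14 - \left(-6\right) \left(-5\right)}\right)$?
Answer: $\frac{1224184}{297} \approx 4121.8$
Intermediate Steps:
$\left(-40\right) \left(-103\right) - \left(- \frac{67}{54} + \frac{26}{-14 - \left(-6\right) \left(-5\right)}\right) = 4120 - \left(- \frac{67}{54} + \frac{26}{-14 - 30}\right) = 4120 + \left(\frac{67}{54} - \frac{26}{-14 - 30}\right) = 4120 + \left(\frac{67}{54} - \frac{26}{-44}\right) = 4120 + \left(\frac{67}{54} - - \frac{13}{22}\right) = 4120 + \left(\frac{67}{54} + \frac{13}{22}\right) = 4120 + \frac{544}{297} = \frac{1224184}{297}$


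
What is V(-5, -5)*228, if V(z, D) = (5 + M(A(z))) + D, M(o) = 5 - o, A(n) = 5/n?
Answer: 1368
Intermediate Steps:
V(z, D) = 10 + D - 5/z (V(z, D) = (5 + (5 - 5/z)) + D = (10 - 5/z) + D = 10 + D - 5/z)
V(-5, -5)*228 = (10 - 5 - 5/(-5))*228 = (10 - 5 - 5*(-⅕))*228 = (10 - 5 + 1)*228 = 6*228 = 1368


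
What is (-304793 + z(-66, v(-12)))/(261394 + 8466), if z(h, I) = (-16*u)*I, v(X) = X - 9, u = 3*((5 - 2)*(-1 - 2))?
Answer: -62773/53972 ≈ -1.1631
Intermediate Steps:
u = -27 (u = 3*(3*(-3)) = 3*(-9) = -27)
v(X) = -9 + X
z(h, I) = 432*I (z(h, I) = (-16*(-27))*I = 432*I)
(-304793 + z(-66, v(-12)))/(261394 + 8466) = (-304793 + 432*(-9 - 12))/(261394 + 8466) = (-304793 + 432*(-21))/269860 = (-304793 - 9072)*(1/269860) = -313865*1/269860 = -62773/53972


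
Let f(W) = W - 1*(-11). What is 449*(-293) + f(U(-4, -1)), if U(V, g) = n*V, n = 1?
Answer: -131550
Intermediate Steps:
U(V, g) = V (U(V, g) = 1*V = V)
f(W) = 11 + W (f(W) = W + 11 = 11 + W)
449*(-293) + f(U(-4, -1)) = 449*(-293) + (11 - 4) = -131557 + 7 = -131550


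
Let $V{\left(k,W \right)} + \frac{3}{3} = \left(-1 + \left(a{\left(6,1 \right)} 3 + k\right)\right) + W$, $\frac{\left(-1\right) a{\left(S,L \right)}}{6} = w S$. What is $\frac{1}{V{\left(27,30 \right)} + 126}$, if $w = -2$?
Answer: $\frac{1}{397} \approx 0.0025189$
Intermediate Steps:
$a{\left(S,L \right)} = 12 S$ ($a{\left(S,L \right)} = - 6 \left(- 2 S\right) = 12 S$)
$V{\left(k,W \right)} = 214 + W + k$ ($V{\left(k,W \right)} = -1 - \left(1 - W - k - 12 \cdot 6 \cdot 3\right) = -1 + \left(\left(-1 + \left(72 \cdot 3 + k\right)\right) + W\right) = -1 + \left(\left(-1 + \left(216 + k\right)\right) + W\right) = -1 + \left(\left(215 + k\right) + W\right) = -1 + \left(215 + W + k\right) = 214 + W + k$)
$\frac{1}{V{\left(27,30 \right)} + 126} = \frac{1}{\left(214 + 30 + 27\right) + 126} = \frac{1}{271 + 126} = \frac{1}{397}$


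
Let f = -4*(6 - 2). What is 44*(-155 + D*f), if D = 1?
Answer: -7524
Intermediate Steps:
f = -16 (f = -4*4 = -16)
44*(-155 + D*f) = 44*(-155 + 1*(-16)) = 44*(-155 - 16) = 44*(-171) = -7524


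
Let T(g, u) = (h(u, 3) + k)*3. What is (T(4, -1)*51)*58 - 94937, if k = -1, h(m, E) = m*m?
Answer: -94937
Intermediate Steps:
h(m, E) = m²
T(g, u) = -3 + 3*u² (T(g, u) = (u² - 1)*3 = (-1 + u²)*3 = -3 + 3*u²)
(T(4, -1)*51)*58 - 94937 = ((-3 + 3*(-1)²)*51)*58 - 94937 = ((-3 + 3*1)*51)*58 - 94937 = ((-3 + 3)*51)*58 - 94937 = (0*51)*58 - 94937 = 0*58 - 94937 = 0 - 94937 = -94937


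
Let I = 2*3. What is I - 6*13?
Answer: -72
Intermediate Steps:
I = 6
I - 6*13 = 6 - 6*13 = 6 - 78 = -72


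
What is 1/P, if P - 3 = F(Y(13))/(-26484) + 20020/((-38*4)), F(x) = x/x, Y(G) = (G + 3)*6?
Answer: -503196/64766641 ≈ -0.0077694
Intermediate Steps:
Y(G) = 18 + 6*G (Y(G) = (3 + G)*6 = 18 + 6*G)
F(x) = 1
P = -64766641/503196 (P = 3 + (1/(-26484) + 20020/((-38*4))) = 3 + (1*(-1/26484) + 20020/(-152)) = 3 + (-1/26484 + 20020*(-1/152)) = 3 + (-1/26484 - 5005/38) = 3 - 66276229/503196 = -64766641/503196 ≈ -128.71)
1/P = 1/(-64766641/503196) = -503196/64766641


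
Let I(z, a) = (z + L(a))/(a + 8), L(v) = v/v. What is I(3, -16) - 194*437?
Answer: -169557/2 ≈ -84779.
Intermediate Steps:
L(v) = 1
I(z, a) = (1 + z)/(8 + a) (I(z, a) = (z + 1)/(a + 8) = (1 + z)/(8 + a))
I(3, -16) - 194*437 = (1 + 3)/(8 - 16) - 194*437 = 4/(-8) - 84778 = -⅛*4 - 84778 = -½ - 84778 = -169557/2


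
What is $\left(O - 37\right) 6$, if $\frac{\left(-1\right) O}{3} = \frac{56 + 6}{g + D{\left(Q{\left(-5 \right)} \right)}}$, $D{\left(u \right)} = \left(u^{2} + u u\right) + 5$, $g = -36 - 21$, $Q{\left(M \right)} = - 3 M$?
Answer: $- \frac{44736}{199} \approx -224.8$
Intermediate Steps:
$g = -57$
$D{\left(u \right)} = 5 + 2 u^{2}$ ($D{\left(u \right)} = \left(u^{2} + u^{2}\right) + 5 = 2 u^{2} + 5 = 5 + 2 u^{2}$)
$O = - \frac{93}{199}$ ($O = - 3 \frac{56 + 6}{-57 + \left(5 + 2 \left(\left(-3\right) \left(-5\right)\right)^{2}\right)} = - 3 \frac{62}{-57 + \left(5 + 2 \cdot 15^{2}\right)} = - 3 \frac{62}{-57 + \left(5 + 2 \cdot 225\right)} = - 3 \frac{62}{-57 + \left(5 + 450\right)} = - 3 \frac{62}{-57 + 455} = - 3 \cdot \frac{62}{398} = - 3 \cdot 62 \cdot \frac{1}{398} = \left(-3\right) \frac{31}{199} = - \frac{93}{199} \approx -0.46734$)
$\left(O - 37\right) 6 = \left(- \frac{93}{199} - 37\right) 6 = \left(- \frac{7456}{199}\right) 6 = - \frac{44736}{199}$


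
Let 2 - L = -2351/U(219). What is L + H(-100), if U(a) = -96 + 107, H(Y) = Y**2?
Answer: 112373/11 ≈ 10216.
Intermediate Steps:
U(a) = 11
L = 2373/11 (L = 2 - (-2351)/11 = 2 - 1*(-2351/11) = 2 + 2351/11 = 2373/11 ≈ 215.73)
L + H(-100) = 2373/11 + (-100)**2 = 2373/11 + 10000 = 112373/11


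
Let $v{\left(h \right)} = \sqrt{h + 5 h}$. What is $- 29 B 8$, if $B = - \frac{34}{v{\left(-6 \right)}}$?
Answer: $- \frac{3944 i}{3} \approx - 1314.7 i$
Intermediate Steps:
$v{\left(h \right)} = \sqrt{6} \sqrt{h}$ ($v{\left(h \right)} = \sqrt{6 h} = \sqrt{6} \sqrt{h}$)
$B = \frac{17 i}{3}$ ($B = - \frac{34}{\sqrt{6} \sqrt{-6}} = - \frac{34}{\sqrt{6} i \sqrt{6}} = - \frac{34}{6 i} = - 34 \left(- \frac{i}{6}\right) = \frac{17 i}{3} \approx 5.6667 i$)
$- 29 B 8 = - 29 \frac{17 i}{3} \cdot 8 = - \frac{493 i}{3} \cdot 8 = - \frac{3944 i}{3}$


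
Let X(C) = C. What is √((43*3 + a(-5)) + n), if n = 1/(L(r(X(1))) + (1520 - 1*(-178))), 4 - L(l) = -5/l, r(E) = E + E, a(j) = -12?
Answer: √1359696695/3409 ≈ 10.817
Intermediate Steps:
r(E) = 2*E
L(l) = 4 + 5/l (L(l) = 4 - (-5)/l = 4 + 5/l)
n = 2/3409 (n = 1/((4 + 5/((2*1))) + (1520 - 1*(-178))) = 1/((4 + 5/2) + (1520 + 178)) = 1/((4 + 5*(½)) + 1698) = 1/((4 + 5/2) + 1698) = 1/(13/2 + 1698) = 1/(3409/2) = 2/3409 ≈ 0.00058668)
√((43*3 + a(-5)) + n) = √((43*3 - 12) + 2/3409) = √((129 - 12) + 2/3409) = √(117 + 2/3409) = √(398855/3409) = √1359696695/3409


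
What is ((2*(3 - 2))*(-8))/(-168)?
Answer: 2/21 ≈ 0.095238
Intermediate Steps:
((2*(3 - 2))*(-8))/(-168) = -2*1*(-8)/168 = -(-8)/84 = -1/168*(-16) = 2/21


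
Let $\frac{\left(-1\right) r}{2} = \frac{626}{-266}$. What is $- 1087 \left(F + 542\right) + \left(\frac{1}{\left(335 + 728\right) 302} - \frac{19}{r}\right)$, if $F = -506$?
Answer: $- \frac{1966216754127}{50240569} \approx -39136.0$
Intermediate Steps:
$r = \frac{626}{133}$ ($r = - 2 \frac{626}{-266} = - 2 \cdot 626 \left(- \frac{1}{266}\right) = \left(-2\right) \left(- \frac{313}{133}\right) = \frac{626}{133} \approx 4.7068$)
$- 1087 \left(F + 542\right) + \left(\frac{1}{\left(335 + 728\right) 302} - \frac{19}{r}\right) = - 1087 \left(-506 + 542\right) - \left(\frac{2527}{626} - \frac{1}{\left(335 + 728\right) 302}\right) = \left(-1087\right) 36 - \left(\frac{2527}{626} - \frac{1}{1063} \cdot \frac{1}{302}\right) = -39132 + \left(\frac{1}{1063} \cdot \frac{1}{302} - \frac{2527}{626}\right) = -39132 + \left(\frac{1}{321026} - \frac{2527}{626}\right) = -39132 - \frac{202808019}{50240569} = - \frac{1966216754127}{50240569}$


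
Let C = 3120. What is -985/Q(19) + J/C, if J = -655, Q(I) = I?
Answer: -617129/11856 ≈ -52.052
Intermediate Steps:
-985/Q(19) + J/C = -985/19 - 655/3120 = -985*1/19 - 655*1/3120 = -985/19 - 131/624 = -617129/11856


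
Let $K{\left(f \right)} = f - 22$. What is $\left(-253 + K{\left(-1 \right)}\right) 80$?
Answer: $-22080$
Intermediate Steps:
$K{\left(f \right)} = -22 + f$
$\left(-253 + K{\left(-1 \right)}\right) 80 = \left(-253 - 23\right) 80 = \left(-276\right) 80 = -22080$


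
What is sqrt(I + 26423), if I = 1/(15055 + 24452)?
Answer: sqrt(41241099003234)/39507 ≈ 162.55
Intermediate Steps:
I = 1/39507 ≈ 2.5312e-5
sqrt(I + 26423) = sqrt(1/39507 + 26423) = sqrt(1043893462/39507) = sqrt(41241099003234)/39507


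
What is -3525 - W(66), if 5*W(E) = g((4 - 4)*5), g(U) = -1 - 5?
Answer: -17619/5 ≈ -3523.8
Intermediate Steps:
g(U) = -6
W(E) = -6/5 (W(E) = (1/5)*(-6) = -6/5)
-3525 - W(66) = -3525 - 1*(-6/5) = -3525 + 6/5 = -17619/5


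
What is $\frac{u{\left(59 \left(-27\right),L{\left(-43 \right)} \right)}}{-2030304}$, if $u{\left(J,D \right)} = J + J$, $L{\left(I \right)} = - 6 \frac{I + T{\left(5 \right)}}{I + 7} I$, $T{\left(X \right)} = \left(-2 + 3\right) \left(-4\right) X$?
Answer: $\frac{531}{338384} \approx 0.0015692$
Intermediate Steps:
$T{\left(X \right)} = - 4 X$ ($T{\left(X \right)} = 1 \left(-4\right) X = - 4 X$)
$L{\left(I \right)} = - \frac{6 I \left(-20 + I\right)}{7 + I}$ ($L{\left(I \right)} = - 6 \frac{I - 20}{I + 7} I = - 6 \frac{I - 20}{7 + I} I = - 6 \frac{-20 + I}{7 + I} I = - \frac{6 \left(-20 + I\right)}{7 + I} I = - \frac{6 I \left(-20 + I\right)}{7 + I}$)
$u{\left(J,D \right)} = 2 J$
$\frac{u{\left(59 \left(-27\right),L{\left(-43 \right)} \right)}}{-2030304} = \frac{2 \cdot 59 \left(-27\right)}{-2030304} = 2 \left(-1593\right) \left(- \frac{1}{2030304}\right) = \left(-3186\right) \left(- \frac{1}{2030304}\right) = \frac{531}{338384}$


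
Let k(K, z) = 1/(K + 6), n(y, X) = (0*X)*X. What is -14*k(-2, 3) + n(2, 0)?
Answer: -7/2 ≈ -3.5000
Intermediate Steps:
n(y, X) = 0 (n(y, X) = 0*X = 0)
k(K, z) = 1/(6 + K)
-14*k(-2, 3) + n(2, 0) = -14/(6 - 2) + 0 = -14/4 + 0 = -14*¼ + 0 = -7/2 + 0 = -7/2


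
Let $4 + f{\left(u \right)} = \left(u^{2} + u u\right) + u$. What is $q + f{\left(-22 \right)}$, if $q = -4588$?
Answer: $-3646$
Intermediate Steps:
$f{\left(u \right)} = -4 + u + 2 u^{2}$ ($f{\left(u \right)} = -4 + \left(\left(u^{2} + u u\right) + u\right) = -4 + \left(\left(u^{2} + u^{2}\right) + u\right) = -4 + \left(2 u^{2} + u\right) = -4 + \left(u + 2 u^{2}\right) = -4 + u + 2 u^{2}$)
$q + f{\left(-22 \right)} = -4588 - \left(26 - 968\right) = -4588 - -942 = -4588 + 942 = -3646$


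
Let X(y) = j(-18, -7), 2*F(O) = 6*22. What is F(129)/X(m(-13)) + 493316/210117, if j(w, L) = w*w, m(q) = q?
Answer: 9650117/3782106 ≈ 2.5515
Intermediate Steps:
F(O) = 66 (F(O) = (6*22)/2 = (½)*132 = 66)
j(w, L) = w²
X(y) = 324 (X(y) = (-18)² = 324)
F(129)/X(m(-13)) + 493316/210117 = 66/324 + 493316/210117 = 66*(1/324) + 493316*(1/210117) = 11/54 + 493316/210117 = 9650117/3782106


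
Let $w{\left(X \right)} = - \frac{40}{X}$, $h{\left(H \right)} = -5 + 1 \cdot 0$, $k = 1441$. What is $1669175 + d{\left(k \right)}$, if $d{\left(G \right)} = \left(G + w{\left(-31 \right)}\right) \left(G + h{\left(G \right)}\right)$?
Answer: $\frac{115949421}{31} \approx 3.7403 \cdot 10^{6}$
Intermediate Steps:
$h{\left(H \right)} = -5$ ($h{\left(H \right)} = -5 + 0 = -5$)
$d{\left(G \right)} = \left(-5 + G\right) \left(\frac{40}{31} + G\right)$ ($d{\left(G \right)} = \left(G - \frac{40}{-31}\right) \left(G - 5\right) = \left(G - - \frac{40}{31}\right) \left(-5 + G\right) = \left(G + \frac{40}{31}\right) \left(-5 + G\right) = \left(\frac{40}{31} + G\right) \left(-5 + G\right) = \left(-5 + G\right) \left(\frac{40}{31} + G\right)$)
$1669175 + d{\left(k \right)} = 1669175 - \left(\frac{165915}{31} - 2076481\right) = 1669175 - - \frac{64204996}{31} = 1669175 + \frac{64204996}{31} = \frac{115949421}{31}$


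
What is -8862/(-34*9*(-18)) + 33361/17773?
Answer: 4374677/16315614 ≈ 0.26813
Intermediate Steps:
-8862/(-34*9*(-18)) + 33361/17773 = -8862/((-306*(-18))) + 33361*(1/17773) = -8862/5508 + 33361/17773 = -8862*1/5508 + 33361/17773 = -1477/918 + 33361/17773 = 4374677/16315614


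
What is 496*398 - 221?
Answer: 197187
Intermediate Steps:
496*398 - 221 = 197408 - 221 = 197187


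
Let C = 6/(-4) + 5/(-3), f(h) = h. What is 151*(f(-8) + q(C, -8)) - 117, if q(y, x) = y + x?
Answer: -18067/6 ≈ -3011.2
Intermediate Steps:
C = -19/6 (C = 6*(-1/4) + 5*(-1/3) = -3/2 - 5/3 = -19/6 ≈ -3.1667)
q(y, x) = x + y
151*(f(-8) + q(C, -8)) - 117 = 151*(-8 + (-8 - 19/6)) - 117 = 151*(-8 - 67/6) - 117 = 151*(-115/6) - 117 = -17365/6 - 117 = -18067/6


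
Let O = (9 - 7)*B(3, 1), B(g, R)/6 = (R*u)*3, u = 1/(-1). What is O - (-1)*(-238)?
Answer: -274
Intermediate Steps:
u = -1
B(g, R) = -18*R (B(g, R) = 6*((R*(-1))*3) = 6*(-R*3) = 6*(-3*R) = -18*R)
O = -36 (O = (9 - 7)*(-18*1) = 2*(-18) = -36)
O - (-1)*(-238) = -36 - (-1)*(-238) = -36 - 1*238 = -36 - 238 = -274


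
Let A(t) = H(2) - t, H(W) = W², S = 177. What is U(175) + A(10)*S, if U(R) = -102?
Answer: -1164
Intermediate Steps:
A(t) = 4 - t (A(t) = 2² - t = 4 - t)
U(175) + A(10)*S = -102 + (4 - 1*10)*177 = -102 + (4 - 10)*177 = -102 - 6*177 = -102 - 1062 = -1164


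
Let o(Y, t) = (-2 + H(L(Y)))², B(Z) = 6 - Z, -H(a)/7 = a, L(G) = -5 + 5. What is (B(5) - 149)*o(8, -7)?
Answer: -592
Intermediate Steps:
L(G) = 0
H(a) = -7*a
o(Y, t) = 4 (o(Y, t) = (-2 - 7*0)² = (-2 + 0)² = (-2)² = 4)
(B(5) - 149)*o(8, -7) = ((6 - 1*5) - 149)*4 = ((6 - 5) - 149)*4 = (1 - 149)*4 = -148*4 = -592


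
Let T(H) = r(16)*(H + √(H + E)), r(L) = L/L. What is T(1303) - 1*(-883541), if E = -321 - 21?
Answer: 884875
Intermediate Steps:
r(L) = 1
E = -342
T(H) = H + √(-342 + H) (T(H) = 1*(H + √(H - 342)) = 1*(H + √(-342 + H)) = H + √(-342 + H))
T(1303) - 1*(-883541) = (1303 + √(-342 + 1303)) - 1*(-883541) = (1303 + √961) + 883541 = (1303 + 31) + 883541 = 1334 + 883541 = 884875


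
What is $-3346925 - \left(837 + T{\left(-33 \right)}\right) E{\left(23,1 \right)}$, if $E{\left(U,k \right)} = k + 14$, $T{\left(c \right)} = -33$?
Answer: $-3358985$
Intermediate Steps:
$E{\left(U,k \right)} = 14 + k$
$-3346925 - \left(837 + T{\left(-33 \right)}\right) E{\left(23,1 \right)} = -3346925 - \left(837 - 33\right) \left(14 + 1\right) = -3346925 - 804 \cdot 15 = -3346925 - 12060 = -3358985$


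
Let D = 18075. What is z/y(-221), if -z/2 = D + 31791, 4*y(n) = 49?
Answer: -398928/49 ≈ -8141.4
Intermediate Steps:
y(n) = 49/4 (y(n) = (¼)*49 = 49/4)
z = -99732 (z = -2*(18075 + 31791) = -2*49866 = -99732)
z/y(-221) = -99732/49/4 = -99732*4/49 = -398928/49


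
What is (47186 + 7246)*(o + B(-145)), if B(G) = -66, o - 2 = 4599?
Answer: 246849120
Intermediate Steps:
o = 4601 (o = 2 + 4599 = 4601)
(47186 + 7246)*(o + B(-145)) = (47186 + 7246)*(4601 - 66) = 54432*4535 = 246849120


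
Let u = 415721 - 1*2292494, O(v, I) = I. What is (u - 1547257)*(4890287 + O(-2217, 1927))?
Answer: -16751087502420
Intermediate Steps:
u = -1876773 (u = 415721 - 2292494 = -1876773)
(u - 1547257)*(4890287 + O(-2217, 1927)) = (-1876773 - 1547257)*(4890287 + 1927) = -3424030*4892214 = -16751087502420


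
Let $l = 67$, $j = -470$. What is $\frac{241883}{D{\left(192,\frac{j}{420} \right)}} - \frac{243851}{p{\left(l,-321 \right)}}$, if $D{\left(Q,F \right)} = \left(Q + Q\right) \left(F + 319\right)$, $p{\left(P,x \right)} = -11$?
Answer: $\frac{208380525855}{9399104} \approx 22170.0$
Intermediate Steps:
$D{\left(Q,F \right)} = 2 Q \left(319 + F\right)$
$\frac{241883}{D{\left(192,\frac{j}{420} \right)}} - \frac{243851}{p{\left(l,-321 \right)}} = \frac{241883}{2 \cdot 192 \left(319 - \frac{470}{420}\right)} - \frac{243851}{-11} = \frac{241883}{2 \cdot 192 \left(319 - \frac{47}{42}\right)} - - \frac{243851}{11} = \frac{241883}{2 \cdot 192 \left(319 - \frac{47}{42}\right)} + \frac{243851}{11} = \frac{241883}{2 \cdot 192 \cdot \frac{13351}{42}} + \frac{243851}{11} = \frac{241883}{\frac{854464}{7}} + \frac{243851}{11} = 241883 \cdot \frac{7}{854464} + \frac{243851}{11} = \frac{1693181}{854464} + \frac{243851}{11} = \frac{208380525855}{9399104}$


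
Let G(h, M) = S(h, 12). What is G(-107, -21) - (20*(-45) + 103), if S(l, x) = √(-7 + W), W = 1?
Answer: 797 + I*√6 ≈ 797.0 + 2.4495*I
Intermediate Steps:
S(l, x) = I*√6 (S(l, x) = √(-7 + 1) = √(-6) = I*√6)
G(h, M) = I*√6
G(-107, -21) - (20*(-45) + 103) = I*√6 - (20*(-45) + 103) = I*√6 - (-900 + 103) = I*√6 - 1*(-797) = I*√6 + 797 = 797 + I*√6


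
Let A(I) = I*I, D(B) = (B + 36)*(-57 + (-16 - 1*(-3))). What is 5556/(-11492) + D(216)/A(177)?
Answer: -10466189/10000913 ≈ -1.0465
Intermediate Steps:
D(B) = -2520 - 70*B (D(B) = (36 + B)*(-57 + (-16 + 3)) = (36 + B)*(-57 - 13) = (36 + B)*(-70) = -2520 - 70*B)
A(I) = I²
5556/(-11492) + D(216)/A(177) = 5556/(-11492) + (-2520 - 70*216)/(177²) = 5556*(-1/11492) + (-2520 - 15120)/31329 = -1389/2873 - 17640*1/31329 = -1389/2873 - 1960/3481 = -10466189/10000913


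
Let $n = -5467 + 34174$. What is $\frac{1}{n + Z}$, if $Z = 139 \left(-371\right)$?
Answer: $- \frac{1}{22862} \approx -4.3741 \cdot 10^{-5}$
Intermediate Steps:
$Z = -51569$
$n = 28707$
$\frac{1}{n + Z} = \frac{1}{28707 - 51569} = \frac{1}{-22862} = - \frac{1}{22862}$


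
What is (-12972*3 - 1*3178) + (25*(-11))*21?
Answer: -47869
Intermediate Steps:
(-12972*3 - 1*3178) + (25*(-11))*21 = (-38916 - 3178) - 275*21 = -42094 - 5775 = -47869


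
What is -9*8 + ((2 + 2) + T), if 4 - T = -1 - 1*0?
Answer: -63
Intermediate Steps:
T = 5 (T = 4 - (-1 - 1*0) = 4 - (-1 + 0) = 4 - 1*(-1) = 4 + 1 = 5)
-9*8 + ((2 + 2) + T) = -9*8 + ((2 + 2) + 5) = -72 + (4 + 5) = -72 + 9 = -63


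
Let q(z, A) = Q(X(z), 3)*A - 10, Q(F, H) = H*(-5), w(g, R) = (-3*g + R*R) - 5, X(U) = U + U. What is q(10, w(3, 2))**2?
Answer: 19600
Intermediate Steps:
X(U) = 2*U
w(g, R) = -5 + R**2 - 3*g (w(g, R) = (-3*g + R**2) - 5 = (R**2 - 3*g) - 5 = -5 + R**2 - 3*g)
Q(F, H) = -5*H
q(z, A) = -10 - 15*A (q(z, A) = (-5*3)*A - 10 = -15*A - 10 = -10 - 15*A)
q(10, w(3, 2))**2 = (-10 - 15*(-5 + 2**2 - 3*3))**2 = (-10 - 15*(-5 + 4 - 9))**2 = (-10 - 15*(-10))**2 = (-10 + 150)**2 = 140**2 = 19600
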